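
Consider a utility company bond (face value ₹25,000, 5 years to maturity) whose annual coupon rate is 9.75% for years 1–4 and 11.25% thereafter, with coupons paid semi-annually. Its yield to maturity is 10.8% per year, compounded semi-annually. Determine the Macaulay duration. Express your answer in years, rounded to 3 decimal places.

Periodic yield y = 0.054. Discount each cash flow and weight by its period:
  t   CF        PV=CF/(1+0.054)^t    t·PV
  1     1,218.75     1,156.3093     1,156.3093
  2     1,218.75     1,097.0676     2,194.1353
  3     1,218.75     1,040.8611     3,122.5834
  4     1,218.75       987.5343     3,950.1372
  5     1,218.75       936.9396     4,684.6978
  6     1,218.75       888.9370     5,333.6218
  7     1,218.75       843.3937     5,903.7559
  8     1,218.75       800.1838     6,401.4702
  9     1,406.25       875.9857     7,883.8717
  10   26,406.25    15,606.3241   156,063.2410
  Σ                 24,233.5362   196,693.8235
Price P = Σ PV = 24,233.5362.
Macaulay duration = Σ(t·PV) / P = 196,693.8235 / 24,233.5362 = 8.11660 half-year periods.
In years: 8.11660 / 2 = 4.05830 years.

4.058 years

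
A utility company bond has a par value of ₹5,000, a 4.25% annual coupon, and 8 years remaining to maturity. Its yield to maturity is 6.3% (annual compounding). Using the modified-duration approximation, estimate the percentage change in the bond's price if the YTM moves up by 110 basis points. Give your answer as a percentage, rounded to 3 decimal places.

Periodic yield y = 0.063. Modified duration first:
  t   CF        PV=CF/(1+0.063)^t    t·PV
  1       212.50       199.9059       199.9059
  2       212.50       188.0583       376.1165
  3       212.50       176.9128       530.7383
  4       212.50       166.4278       665.7112
  5       212.50       156.5643       782.8213
  6       212.50       147.2853       883.7117
  7       212.50       138.5562       969.8937
  8     5,212.50     3,197.2747    25,578.1976
  Σ                  4,370.9852    29,987.0962
P = 4,370.9852; D_Mac = 6.86049 yrs; D_mod = 6.86049/(1+0.063) = 6.45389 yrs.
ΔP/P ≈ -D_mod · Δy = -6.45389 × (+0.011) = -0.070993 = -7.0993%.

-7.099%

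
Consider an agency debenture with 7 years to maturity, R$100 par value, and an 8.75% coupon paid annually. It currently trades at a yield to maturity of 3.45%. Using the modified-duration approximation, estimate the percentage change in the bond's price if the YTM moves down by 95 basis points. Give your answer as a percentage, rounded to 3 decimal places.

Periodic yield y = 0.0345. Modified duration first:
  t   CF        PV=CF/(1+0.0345)^t    t·PV
  1         8.75         8.4582         8.4582
  2         8.75         8.1761        16.3522
  3         8.75         7.9034        23.7103
  4         8.75         7.6399        30.5595
  5         8.75         7.3851        36.9254
  6         8.75         7.1388        42.8328
  7       108.75        85.7661       600.3629
  Σ                    132.4676       759.2014
P = 132.4676; D_Mac = 5.73122 yrs; D_mod = 5.73122/(1+0.0345) = 5.54009 yrs.
ΔP/P ≈ -D_mod · Δy = -5.54009 × (-0.0095) = +0.052631 = +5.2631%.

+5.263%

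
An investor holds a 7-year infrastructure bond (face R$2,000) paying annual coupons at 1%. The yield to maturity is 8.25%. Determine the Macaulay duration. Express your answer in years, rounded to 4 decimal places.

6.7265 years

Periodic yield y = 0.0825. Discount each cash flow and weight by its year:
  t   CF        PV=CF/(1+0.0825)^t    t·PV
  1        20.00        18.4758        18.4758
  2        20.00        17.0677        34.1353
  3        20.00        15.7669        47.3007
  4        20.00        14.5653        58.2611
  5        20.00        13.4552        67.2760
  6        20.00        12.4298        74.5785
  7     2,020.00     1,159.7277     8,118.0940
  Σ                  1,251.4883     8,418.1214
Price P = Σ PV = 1,251.4883.
Macaulay duration = Σ(t·PV) / P = 8,418.1214 / 1,251.4883 = 6.72649 years.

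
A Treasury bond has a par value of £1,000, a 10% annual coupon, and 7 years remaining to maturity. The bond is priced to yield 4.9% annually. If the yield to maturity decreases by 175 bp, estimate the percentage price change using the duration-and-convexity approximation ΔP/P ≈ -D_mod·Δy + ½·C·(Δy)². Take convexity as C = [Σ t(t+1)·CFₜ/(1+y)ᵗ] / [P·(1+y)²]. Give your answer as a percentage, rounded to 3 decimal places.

With y = 0.049:
  t   CF        PV=CF/(1+0.049)^t    t·PV        t(t+1)·PV
  1       100.00        95.3289        95.3289         190.6578
  2       100.00        90.8760       181.7519         545.2558
  3       100.00        86.6310       259.8931       1,039.5725
  4       100.00        82.5844       330.3376       1,651.6881
  5       100.00        78.7268       393.6340       2,361.8038
  6       100.00        75.0494       450.2962       3,152.0737
  7     1,100.00       786.9810     5,508.8673      44,070.9381
  Σ                  1,296.1775     7,220.1090      53,011.9897
P = 1,296.1775; D_Mac = 5.57031 yrs; D_mod = 5.31011 yrs; C = 37.16710.
Duration effect: -5.31011 × (-0.0175) = +0.092927
Convexity effect: 0.5 × 37.16710 × (-0.0175)² = +0.0056912
ΔP/P ≈ +0.092927 + 0.0056912 = +0.098618 = +9.8618%.

+9.862%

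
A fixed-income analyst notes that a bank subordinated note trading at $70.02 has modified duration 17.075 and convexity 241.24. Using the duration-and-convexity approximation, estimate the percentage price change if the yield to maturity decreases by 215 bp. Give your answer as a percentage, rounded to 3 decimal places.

Duration effect: -D_mod·Δy = -17.075 × (-0.0215) = +0.3671125
Convexity effect: ½·C·(Δy)² = 0.5 × 241.24 × (-0.0215)² = +0.055756595
ΔP/P ≈ +0.3671125 + 0.055756595 = +0.422869095
= +42.2869095%.

+42.287%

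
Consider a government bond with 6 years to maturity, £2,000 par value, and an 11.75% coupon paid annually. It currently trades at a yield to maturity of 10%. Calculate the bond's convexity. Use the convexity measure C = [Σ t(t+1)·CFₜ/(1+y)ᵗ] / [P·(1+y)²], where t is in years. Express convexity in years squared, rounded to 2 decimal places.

With y = 0.1:
  t   CF        PV=CF/(1+0.1)^t    t·PV        t(t+1)·PV
  1       235.00       213.6364       213.6364         427.2727
  2       235.00       194.2149       388.4298       1,165.2893
  3       235.00       176.5590       529.6769       2,118.7077
  4       235.00       160.5082       642.0326       3,210.1632
  5       235.00       145.9165       729.5826       4,377.4953
  6     2,235.00     1,261.5992     7,569.5954      52,987.1678
  Σ                  2,152.4341    10,072.9537      64,286.0961
P = 2,152.4341.
Convexity = Σ t(t+1)·PV / [P·(1+y)²] = 64,286.0961 / (2,152.4341 × 1.210000) = 24.68322.

24.68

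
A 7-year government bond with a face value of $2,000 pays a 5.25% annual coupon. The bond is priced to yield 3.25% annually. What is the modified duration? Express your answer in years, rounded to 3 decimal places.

5.906 years

Periodic yield y = 0.0325. First find Macaulay duration:
  t   CF        PV=CF/(1+0.0325)^t    t·PV
  1       105.00       101.6949       101.6949
  2       105.00        98.4939       196.9877
  3       105.00        95.3936       286.1807
  4       105.00        92.3909       369.5635
  5       105.00        89.4827       447.4134
  6       105.00        86.6660       519.9962
  7     2,105.00     1,682.7581    11,779.3064
  Σ                  2,246.8800    13,701.1429
P = 2,246.8800; Macaulay duration = 13,701.1429 / 2,246.8800 = 6.09785 years.
Modified duration = D_Mac / (1 + y) = 6.09785 / 1.0325 = 5.90591 years.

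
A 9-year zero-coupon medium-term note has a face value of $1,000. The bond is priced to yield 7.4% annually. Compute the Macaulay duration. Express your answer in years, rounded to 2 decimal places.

A zero-coupon bond has a single cash flow at maturity, so its Macaulay duration equals its maturity: 9 years.

9.00 years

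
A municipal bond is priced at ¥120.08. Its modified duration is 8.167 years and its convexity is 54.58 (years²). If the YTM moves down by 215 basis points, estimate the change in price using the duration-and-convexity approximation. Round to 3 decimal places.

+¥22.600

Duration effect: -D_mod·Δy = -8.167 × (-0.0215) = +0.1755905
Convexity effect: ½·C·(Δy)² = 0.5 × 54.58 × (-0.0215)² = +0.0126148025
ΔP/P ≈ +0.1755905 + 0.0126148025 = +0.1882053025
ΔP ≈ 120.08 × (+0.1882053025) = +22.5996927242.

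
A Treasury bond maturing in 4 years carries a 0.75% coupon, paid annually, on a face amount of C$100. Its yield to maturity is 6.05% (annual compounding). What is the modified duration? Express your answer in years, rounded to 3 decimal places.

Periodic yield y = 0.0605. First find Macaulay duration:
  t   CF        PV=CF/(1+0.0605)^t    t·PV
  1         0.75         0.7072         0.7072
  2         0.75         0.6669         1.3337
  3         0.75         0.6288         1.8865
  4       100.75        79.6530       318.6122
  Σ                     81.6559       322.5396
P = 81.6559; Macaulay duration = 322.5396 / 81.6559 = 3.94998 years.
Modified duration = D_Mac / (1 + y) = 3.94998 / 1.0605 = 3.72464 years.

3.725 years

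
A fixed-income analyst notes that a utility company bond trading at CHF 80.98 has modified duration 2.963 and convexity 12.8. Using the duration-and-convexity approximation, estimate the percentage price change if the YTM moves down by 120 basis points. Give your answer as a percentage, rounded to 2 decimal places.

+3.65%

Duration effect: -D_mod·Δy = -2.963 × (-0.012) = +0.035556
Convexity effect: ½·C·(Δy)² = 0.5 × 12.8 × (-0.012)² = +0.0009216
ΔP/P ≈ +0.035556 + 0.0009216 = +0.0364776
= +3.64776%.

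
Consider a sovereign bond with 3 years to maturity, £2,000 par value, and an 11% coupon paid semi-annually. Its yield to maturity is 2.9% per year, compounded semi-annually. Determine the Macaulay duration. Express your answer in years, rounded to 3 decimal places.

Periodic yield y = 0.0145. Discount each cash flow and weight by its period:
  t   CF        PV=CF/(1+0.0145)^t    t·PV
  1       110.00       108.4278       108.4278
  2       110.00       106.8781       213.7561
  3       110.00       105.3505       316.0514
  4       110.00       103.8447       415.3789
  5       110.00       102.3605       511.8025
  6     2,110.00     1,935.3974    11,612.3842
  Σ                  2,462.2590    13,177.8011
Price P = Σ PV = 2,462.2590.
Macaulay duration = Σ(t·PV) / P = 13,177.8011 / 2,462.2590 = 5.35192 half-year periods.
In years: 5.35192 / 2 = 2.67596 years.

2.676 years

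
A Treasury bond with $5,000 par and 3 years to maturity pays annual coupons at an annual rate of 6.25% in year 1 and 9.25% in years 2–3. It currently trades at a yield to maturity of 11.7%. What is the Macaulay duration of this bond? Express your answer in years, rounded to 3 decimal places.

Periodic yield y = 0.117. Discount each cash flow and weight by its year:
  t   CF        PV=CF/(1+0.117)^t    t·PV
  1       312.50       279.7672       279.7672
  2       462.50       370.6853       741.3706
  3     5,462.50     3,919.5114    11,758.5342
  Σ                  4,569.9639    12,779.6720
Price P = Σ PV = 4,569.9639.
Macaulay duration = Σ(t·PV) / P = 12,779.6720 / 4,569.9639 = 2.79645 years.

2.796 years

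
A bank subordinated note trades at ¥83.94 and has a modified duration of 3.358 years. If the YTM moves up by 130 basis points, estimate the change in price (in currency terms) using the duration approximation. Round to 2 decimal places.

Duration approximation: ΔP/P ≈ -D_mod · Δy = -3.358 × (+0.013) = -0.043654.
ΔP ≈ 83.94 × (-0.043654) = -3.66431676.

-¥3.66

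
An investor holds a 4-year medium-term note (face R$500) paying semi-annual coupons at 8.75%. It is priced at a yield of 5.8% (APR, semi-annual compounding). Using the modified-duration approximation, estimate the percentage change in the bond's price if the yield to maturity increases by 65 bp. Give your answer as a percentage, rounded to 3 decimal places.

Periodic yield y = 0.029. Modified duration first:
  t   CF        PV=CF/(1+0.029)^t    t·PV
  1       21.875        21.2585        21.2585
  2       21.875        20.6594        41.3188
  3       21.875        20.0771        60.2314
  4       21.875        19.5113        78.0453
  5       21.875        18.9614        94.8072
  6       21.875        18.4270       110.5623
  7       21.875        17.9077       125.3541
  8      521.875       415.1868     3,321.4941
  Σ                    551.9893     3,853.0716
P = 551.9893; D_Mac = 6.98034 half-year periods = 3.49017 yrs; D_mod = 3.49017/(1+0.029) = 3.39181 yrs.
ΔP/P ≈ -D_mod · Δy = -3.39181 × (+0.0065) = -0.022047 = -2.2047%.

-2.205%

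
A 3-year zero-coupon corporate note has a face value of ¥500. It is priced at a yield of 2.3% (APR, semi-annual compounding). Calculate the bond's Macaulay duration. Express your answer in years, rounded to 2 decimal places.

A zero-coupon bond has a single cash flow at maturity, so its Macaulay duration equals its maturity: 3 years.
(Equivalently: 6 semi-annual periods ÷ 2 = 3 years.)

3.00 years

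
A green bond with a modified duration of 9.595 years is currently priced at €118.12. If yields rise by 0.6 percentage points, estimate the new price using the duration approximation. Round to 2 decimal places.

€111.32

Duration approximation: ΔP/P ≈ -D_mod · Δy = -9.595 × (+0.006) = -0.057570.
New price ≈ 118.12 × (1 - 0.057570) = 111.3198316.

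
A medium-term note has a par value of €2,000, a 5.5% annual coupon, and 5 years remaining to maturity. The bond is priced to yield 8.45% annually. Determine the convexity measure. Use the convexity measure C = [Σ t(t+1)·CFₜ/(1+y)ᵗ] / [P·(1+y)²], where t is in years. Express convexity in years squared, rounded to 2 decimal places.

With y = 0.0845:
  t   CF        PV=CF/(1+0.0845)^t    t·PV        t(t+1)·PV
  1       110.00       101.4292       101.4292         202.8585
  2       110.00        93.5263       187.0525         561.1576
  3       110.00        86.2391       258.7172       1,034.8687
  4       110.00        79.5196       318.0786       1,590.3930
  5     2,110.00     1,406.4836     7,032.4180      42,194.5081
  Σ                  1,767.1978     7,897.6955      45,583.7858
P = 1,767.1978.
Convexity = Σ t(t+1)·PV / [P·(1+y)²] = 45,583.7858 / (1,767.1978 × 1.176140) = 21.93139.

21.93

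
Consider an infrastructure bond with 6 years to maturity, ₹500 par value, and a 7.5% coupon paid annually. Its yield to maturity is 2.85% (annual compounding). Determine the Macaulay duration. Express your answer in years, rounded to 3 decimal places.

Periodic yield y = 0.0285. Discount each cash flow and weight by its year:
  t   CF        PV=CF/(1+0.0285)^t    t·PV
  1        37.50        36.4609        36.4609
  2        37.50        35.4505        70.9011
  3        37.50        34.4682       103.4045
  4        37.50        33.5131       134.0522
  5        37.50        32.5844       162.9220
  6       537.50       454.1012     2,724.6075
  Σ                    626.5783     3,232.3482
Price P = Σ PV = 626.5783.
Macaulay duration = Σ(t·PV) / P = 3,232.3482 / 626.5783 = 5.15873 years.

5.159 years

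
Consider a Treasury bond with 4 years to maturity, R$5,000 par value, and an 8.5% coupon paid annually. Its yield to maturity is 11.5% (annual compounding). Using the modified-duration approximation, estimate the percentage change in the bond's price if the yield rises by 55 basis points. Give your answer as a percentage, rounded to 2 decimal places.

-1.74%

Periodic yield y = 0.115. Modified duration first:
  t   CF        PV=CF/(1+0.115)^t    t·PV
  1       425.00       381.1659       381.1659
  2       425.00       341.8528       683.7057
  3       425.00       306.5945       919.7834
  4     5,425.00     3,509.9447    14,039.7788
  Σ                  4,539.5579    16,024.4338
P = 4,539.5579; D_Mac = 3.52995 yrs; D_mod = 3.52995/(1+0.115) = 3.16588 yrs.
ΔP/P ≈ -D_mod · Δy = -3.16588 × (+0.0055) = -0.017412 = -1.7412%.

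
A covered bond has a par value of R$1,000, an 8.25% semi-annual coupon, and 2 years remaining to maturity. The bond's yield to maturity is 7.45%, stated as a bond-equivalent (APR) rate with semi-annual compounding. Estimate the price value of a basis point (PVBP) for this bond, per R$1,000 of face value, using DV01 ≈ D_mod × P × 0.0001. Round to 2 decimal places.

R$0.18

Periodic yield y = 0.03725.
  t   CF        PV=CF/(1+0.03725)^t    t·PV
  1        41.25        39.7686        39.7686
  2        41.25        38.3404        76.6809
  3        41.25        36.9635       110.8906
  4     1,041.25       899.5416     3,598.1663
  Σ                  1,014.6142     3,825.5064
P = 1,014.6142; D_Mac = 3.77041 half-year periods = 1.88520 yrs; D_mod = 1.81750 yrs.
DV01 ≈ 1.81750 × 1,014.6142 × 0.0001 = 0.184406.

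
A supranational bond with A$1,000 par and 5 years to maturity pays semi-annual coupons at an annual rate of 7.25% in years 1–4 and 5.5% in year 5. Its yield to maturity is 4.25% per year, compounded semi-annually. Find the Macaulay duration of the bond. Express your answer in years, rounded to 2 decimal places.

Periodic yield y = 0.02125. Discount each cash flow and weight by its period:
  t   CF        PV=CF/(1+0.02125)^t    t·PV
  1        36.25        35.4957        35.4957
  2        36.25        34.7571        69.5143
  3        36.25        34.0339       102.1017
  4        36.25        33.3257       133.3029
  5        36.25        32.6323       163.1615
  6        36.25        31.9533       191.7197
  7        36.25        31.2884       219.0189
  8        36.25        30.6374       245.0989
  9        27.50        22.7585       204.8267
  10    1,027.50       832.6474     8,326.4741
  Σ                  1,119.5298     9,690.7145
Price P = Σ PV = 1,119.5298.
Macaulay duration = Σ(t·PV) / P = 9,690.7145 / 1,119.5298 = 8.65606 half-year periods.
In years: 8.65606 / 2 = 4.32803 years.

4.33 years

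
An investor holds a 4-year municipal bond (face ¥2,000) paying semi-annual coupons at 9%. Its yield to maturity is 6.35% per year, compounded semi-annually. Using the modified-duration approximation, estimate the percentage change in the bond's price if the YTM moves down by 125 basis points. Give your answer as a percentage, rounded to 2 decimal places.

Periodic yield y = 0.03175. Modified duration first:
  t   CF        PV=CF/(1+0.03175)^t    t·PV
  1        90.00        87.2304        87.2304
  2        90.00        84.5461       169.0922
  3        90.00        81.9444       245.8331
  4        90.00        79.4227       317.6908
  5        90.00        76.9786       384.8931
  6        90.00        74.6098       447.6586
  7        90.00        72.3138       506.1966
  8     2,090.00     1,627.6104    13,020.8835
  Σ                  2,184.6562    15,179.4782
P = 2,184.6562; D_Mac = 6.94822 half-year periods = 3.47411 yrs; D_mod = 3.47411/(1+0.03175) = 3.36720 yrs.
ΔP/P ≈ -D_mod · Δy = -3.36720 × (-0.0125) = +0.042090 = +4.2090%.

+4.21%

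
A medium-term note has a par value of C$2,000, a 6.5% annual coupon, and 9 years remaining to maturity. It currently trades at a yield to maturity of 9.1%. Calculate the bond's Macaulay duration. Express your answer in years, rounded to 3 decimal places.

6.898 years

Periodic yield y = 0.091. Discount each cash flow and weight by its year:
  t   CF        PV=CF/(1+0.091)^t    t·PV
  1       130.00       119.1567       119.1567
  2       130.00       109.2179       218.4358
  3       130.00       100.1081       300.3242
  4       130.00        91.7581       367.0323
  5       130.00        84.1046       420.5229
  6       130.00        77.0894       462.5366
  7       130.00        70.6594       494.6160
  8       130.00        64.7657       518.1259
  9     2,130.00       972.6506     8,753.8552
  Σ                  1,689.5106    11,654.6057
Price P = Σ PV = 1,689.5106.
Macaulay duration = Σ(t·PV) / P = 11,654.6057 / 1,689.5106 = 6.89821 years.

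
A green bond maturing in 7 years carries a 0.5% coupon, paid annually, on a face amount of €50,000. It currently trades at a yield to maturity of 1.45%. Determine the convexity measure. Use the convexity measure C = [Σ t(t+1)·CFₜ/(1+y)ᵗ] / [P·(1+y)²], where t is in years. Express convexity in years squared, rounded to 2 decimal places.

53.30

With y = 0.0145:
  t   CF        PV=CF/(1+0.0145)^t    t·PV        t(t+1)·PV
  1       250.00       246.4268       246.4268         492.8536
  2       250.00       242.9047       485.8094       1,457.4282
  3       250.00       239.4329       718.2987       2,873.1950
  4       250.00       236.0108       944.0430       4,720.2152
  5       250.00       232.6375     1,163.1876       6,979.1255
  6       250.00       229.3125     1,375.8749       9,631.1244
  7    50,250.00    45,433.0305   318,031.2136   2,544,249.7090
  Σ                 46,859.7557   322,964.8541   2,570,403.6508
P = 46,859.7557.
Convexity = Σ t(t+1)·PV / [P·(1+y)²] = 2,570,403.6508 / (46,859.7557 × 1.029210) = 53.29632.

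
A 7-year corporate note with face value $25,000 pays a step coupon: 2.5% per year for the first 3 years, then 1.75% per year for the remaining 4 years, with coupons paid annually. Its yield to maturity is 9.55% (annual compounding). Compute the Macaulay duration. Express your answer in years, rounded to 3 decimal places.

6.391 years

Periodic yield y = 0.0955. Discount each cash flow and weight by its year:
  t   CF        PV=CF/(1+0.0955)^t    t·PV
  1       625.00       570.5157       570.5157
  2       625.00       520.7811     1,041.5623
  3       625.00       475.3822     1,426.1465
  4       437.50       303.7586     1,215.0343
  5       437.50       277.2785     1,386.3923
  6       437.50       253.1068     1,518.6406
  7    25,437.50    13,433.4559    94,034.1912
  Σ                 15,834.2787   101,192.4829
Price P = Σ PV = 15,834.2787.
Macaulay duration = Σ(t·PV) / P = 101,192.4829 / 15,834.2787 = 6.39072 years.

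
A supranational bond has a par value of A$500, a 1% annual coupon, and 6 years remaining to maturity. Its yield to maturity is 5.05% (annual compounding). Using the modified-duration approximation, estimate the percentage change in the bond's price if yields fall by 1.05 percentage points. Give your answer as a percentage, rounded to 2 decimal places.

+5.83%

Periodic yield y = 0.0505. Modified duration first:
  t   CF        PV=CF/(1+0.0505)^t    t·PV
  1         5.00         4.7596         4.7596
  2         5.00         4.5308         9.0617
  3         5.00         4.3130        12.9391
  4         5.00         4.1057        16.4227
  5         5.00         3.9083        19.5416
  6       505.00       375.7639     2,254.5833
  Σ                    397.3814     2,317.3080
P = 397.3814; D_Mac = 5.83145 yrs; D_mod = 5.83145/(1+0.0505) = 5.55111 yrs.
ΔP/P ≈ -D_mod · Δy = -5.55111 × (-0.0105) = +0.058287 = +5.8287%.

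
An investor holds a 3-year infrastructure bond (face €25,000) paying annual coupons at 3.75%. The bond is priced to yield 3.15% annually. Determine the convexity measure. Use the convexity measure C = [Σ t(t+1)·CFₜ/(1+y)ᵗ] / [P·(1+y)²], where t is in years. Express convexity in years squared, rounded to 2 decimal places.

With y = 0.0315:
  t   CF        PV=CF/(1+0.0315)^t    t·PV        t(t+1)·PV
  1       937.50       908.8706       908.8706       1,817.7412
  2       937.50       881.1154     1,762.2309       5,286.6926
  3    25,937.50    23,633.0850    70,899.2550     283,597.0201
  Σ                 25,423.0710    73,570.3565     290,701.4539
P = 25,423.0710.
Convexity = Σ t(t+1)·PV / [P·(1+y)²] = 290,701.4539 / (25,423.0710 × 1.063992) = 10.74684.

10.75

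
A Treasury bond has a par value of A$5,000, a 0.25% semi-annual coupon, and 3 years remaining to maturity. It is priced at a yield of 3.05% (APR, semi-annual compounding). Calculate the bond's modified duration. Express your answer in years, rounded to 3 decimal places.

2.945 years

Periodic yield y = 0.01525. First find Macaulay duration:
  t   CF        PV=CF/(1+0.01525)^t    t·PV
  1         6.25         6.1561         6.1561
  2         6.25         6.0636        12.1273
  3         6.25         5.9726        17.9177
  4         6.25         5.8829        23.5314
  5         6.25         5.7945        28.9724
  6     5,006.25     4,571.6665    27,429.9992
  Σ                  4,601.5362    27,518.7042
P = 4,601.5362; Macaulay duration = 27,518.7042 / 4,601.5362 = 5.98033 half-year periods = 2.99016 years.
Modified duration = D_Mac / (1 + y) = 2.99016 / 1.01525 = 2.94525 years.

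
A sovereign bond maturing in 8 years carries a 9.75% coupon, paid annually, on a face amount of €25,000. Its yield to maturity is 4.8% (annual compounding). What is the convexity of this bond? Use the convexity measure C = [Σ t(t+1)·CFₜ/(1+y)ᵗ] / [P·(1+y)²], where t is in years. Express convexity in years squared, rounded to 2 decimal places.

With y = 0.048:
  t   CF        PV=CF/(1+0.048)^t    t·PV        t(t+1)·PV
  1     2,437.50     2,325.8588     2,325.8588       4,651.7176
  2     2,437.50     2,219.3309     4,438.6618      13,315.9854
  3     2,437.50     2,117.6822     6,353.0465      25,412.1858
  4     2,437.50     2,020.6891     8,082.7563      40,413.7815
  5     2,437.50     1,928.1384     9,640.6922      57,844.1530
  6     2,437.50     1,839.8267    11,038.9605      77,272.7234
  7     2,437.50     1,755.5599    12,288.9191      98,311.3529
  8    27,437.50    18,856.2044   150,849.6349   1,357,646.7141
  Σ                 33,063.2903   205,018.5300   1,674,868.6137
P = 33,063.2903.
Convexity = Σ t(t+1)·PV / [P·(1+y)²] = 1,674,868.6137 / (33,063.2903 × 1.098304) = 46.12242.

46.12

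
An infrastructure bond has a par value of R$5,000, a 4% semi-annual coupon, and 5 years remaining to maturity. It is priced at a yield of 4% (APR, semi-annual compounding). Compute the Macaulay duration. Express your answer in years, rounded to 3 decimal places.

Periodic yield y = 0.02. Discount each cash flow and weight by its period:
  t   CF        PV=CF/(1+0.02)^t    t·PV
  1       100.00        98.0392        98.0392
  2       100.00        96.1169       192.2338
  3       100.00        94.2322       282.6967
  4       100.00        92.3845       369.5382
  5       100.00        90.5731       452.8654
  6       100.00        88.7971       532.7828
  7       100.00        87.0560       609.3921
  8       100.00        85.3490       682.7923
  9       100.00        83.6755       753.0797
  10    5,100.00     4,183.7763    41,837.7633
  Σ                  5,000.0000    45,811.1835
Price P = Σ PV = 5,000.0000.
Macaulay duration = Σ(t·PV) / P = 45,811.1835 / 5,000.0000 = 9.16224 half-year periods.
In years: 9.16224 / 2 = 4.58112 years.

4.581 years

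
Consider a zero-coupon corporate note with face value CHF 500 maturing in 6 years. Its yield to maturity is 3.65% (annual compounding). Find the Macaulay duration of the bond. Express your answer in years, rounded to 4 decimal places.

6.0000 years

A zero-coupon bond has a single cash flow at maturity, so its Macaulay duration equals its maturity: 6 years.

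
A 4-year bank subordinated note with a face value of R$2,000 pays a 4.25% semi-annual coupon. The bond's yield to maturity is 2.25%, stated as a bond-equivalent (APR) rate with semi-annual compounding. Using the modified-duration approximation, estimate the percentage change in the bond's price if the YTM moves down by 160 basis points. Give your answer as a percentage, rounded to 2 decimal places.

Periodic yield y = 0.01125. Modified duration first:
  t   CF        PV=CF/(1+0.01125)^t    t·PV
  1        42.50        42.0272        42.0272
  2        42.50        41.5596        83.1193
  3        42.50        41.0973       123.2919
  4        42.50        40.6401       162.5604
  5        42.50        40.1880       200.9399
  6        42.50        39.7409       238.4454
  7        42.50        39.2988       275.0915
  8     2,042.50     1,867.6427    14,941.1414
  Σ                  2,152.1946    16,066.6171
P = 2,152.1946; D_Mac = 7.46523 half-year periods = 3.73261 yrs; D_mod = 3.73261/(1+0.01125) = 3.69109 yrs.
ΔP/P ≈ -D_mod · Δy = -3.69109 × (-0.016) = +0.059057 = +5.9057%.

+5.91%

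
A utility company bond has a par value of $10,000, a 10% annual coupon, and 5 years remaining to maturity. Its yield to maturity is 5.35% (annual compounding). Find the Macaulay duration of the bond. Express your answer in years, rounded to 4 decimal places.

4.2478 years

Periodic yield y = 0.0535. Discount each cash flow and weight by its year:
  t   CF        PV=CF/(1+0.0535)^t    t·PV
  1     1,000.00       949.2169       949.2169
  2     1,000.00       901.0127     1,802.0254
  3     1,000.00       855.2565     2,565.7695
  4     1,000.00       811.8239     3,247.2957
  5    11,000.00     8,476.5667    42,382.8337
  Σ                 11,993.8768    50,947.1411
Price P = Σ PV = 11,993.8768.
Macaulay duration = Σ(t·PV) / P = 50,947.1411 / 11,993.8768 = 4.24776 years.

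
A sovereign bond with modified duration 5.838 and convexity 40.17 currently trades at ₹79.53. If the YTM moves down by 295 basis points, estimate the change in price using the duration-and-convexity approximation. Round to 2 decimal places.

Duration effect: -D_mod·Δy = -5.838 × (-0.0295) = +0.172221
Convexity effect: ½·C·(Δy)² = 0.5 × 40.17 × (-0.0295)² = +0.01747897125
ΔP/P ≈ +0.172221 + 0.01747897125 = +0.18969997125
ΔP ≈ 79.53 × (+0.18969997125) = +15.0868387135125.

+₹15.09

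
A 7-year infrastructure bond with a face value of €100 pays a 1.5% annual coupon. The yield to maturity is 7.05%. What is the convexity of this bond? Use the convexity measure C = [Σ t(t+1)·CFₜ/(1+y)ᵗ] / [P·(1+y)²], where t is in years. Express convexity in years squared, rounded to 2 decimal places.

With y = 0.0705:
  t   CF        PV=CF/(1+0.0705)^t    t·PV        t(t+1)·PV
  1         1.50         1.4012         1.4012           2.8024
  2         1.50         1.3089         2.6179           7.8536
  3         1.50         1.2227         3.6682          14.6728
  4         1.50         1.1422         4.5688          22.8441
  5         1.50         1.0670         5.3349          32.0095
  6         1.50         0.9967         5.9803          41.8621
  7       101.50        63.0027       441.0191       3,528.1527
  Σ                     70.1415       464.5904       3,650.1972
P = 70.1415.
Convexity = Σ t(t+1)·PV / [P·(1+y)²] = 3,650.1972 / (70.1415 × 1.145970) = 45.41171.

45.41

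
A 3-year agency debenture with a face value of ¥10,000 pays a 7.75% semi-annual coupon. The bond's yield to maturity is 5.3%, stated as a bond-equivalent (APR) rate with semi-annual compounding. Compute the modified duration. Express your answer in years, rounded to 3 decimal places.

2.673 years

Periodic yield y = 0.0265. First find Macaulay duration:
  t   CF        PV=CF/(1+0.0265)^t    t·PV
  1       387.50       377.4963       377.4963
  2       387.50       367.7509       735.5019
  3       387.50       358.2571     1,074.7714
  4       387.50       349.0084     1,396.0336
  5       387.50       339.9985     1,699.9923
  6    10,387.50     8,878.8622    53,273.1730
  Σ                 10,671.3735    58,556.9686
P = 10,671.3735; Macaulay duration = 58,556.9686 / 10,671.3735 = 5.48729 half-year periods = 2.74365 years.
Modified duration = D_Mac / (1 + y) = 2.74365 / 1.0265 = 2.67282 years.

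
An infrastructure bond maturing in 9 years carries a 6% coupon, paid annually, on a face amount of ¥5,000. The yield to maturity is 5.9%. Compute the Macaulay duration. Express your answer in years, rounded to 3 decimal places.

7.217 years

Periodic yield y = 0.059. Discount each cash flow and weight by its year:
  t   CF        PV=CF/(1+0.059)^t    t·PV
  1       300.00       283.2861       283.2861
  2       300.00       267.5034       535.0068
  3       300.00       252.6000       757.8000
  4       300.00       238.5269       954.1077
  5       300.00       225.2379     1,126.1895
  6       300.00       212.6892     1,276.1354
  7       300.00       200.8397     1,405.8778
  8       300.00       189.6503     1,517.2025
  9     5,300.00     3,163.8234    28,474.4103
  Σ                  5,034.1570    36,330.0161
Price P = Σ PV = 5,034.1570.
Macaulay duration = Σ(t·PV) / P = 36,330.0161 / 5,034.1570 = 7.21670 years.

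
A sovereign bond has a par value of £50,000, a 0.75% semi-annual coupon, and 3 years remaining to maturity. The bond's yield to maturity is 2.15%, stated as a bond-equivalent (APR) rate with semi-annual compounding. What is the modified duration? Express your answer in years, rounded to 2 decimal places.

Periodic yield y = 0.01075. First find Macaulay duration:
  t   CF        PV=CF/(1+0.01075)^t    t·PV
  1       187.50       185.5058       185.5058
  2       187.50       183.5328       367.0657
  3       187.50       181.5808       544.7425
  4       187.50       179.6496       718.5984
  5       187.50       177.7389       888.6946
  6    50,187.50    47,068.7931   282,412.7586
  Σ                 47,976.8011   285,117.3656
P = 47,976.8011; Macaulay duration = 285,117.3656 / 47,976.8011 = 5.94282 half-year periods = 2.97141 years.
Modified duration = D_Mac / (1 + y) = 2.97141 / 1.01075 = 2.93981 years.

2.94 years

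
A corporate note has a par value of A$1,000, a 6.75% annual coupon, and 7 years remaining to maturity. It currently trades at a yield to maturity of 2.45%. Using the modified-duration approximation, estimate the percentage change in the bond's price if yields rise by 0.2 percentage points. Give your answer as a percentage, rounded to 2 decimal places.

Periodic yield y = 0.0245. Modified duration first:
  t   CF        PV=CF/(1+0.0245)^t    t·PV
  1        67.50        65.8858        65.8858
  2        67.50        64.3102       128.6204
  3        67.50        62.7723       188.3168
  4        67.50        61.2711       245.0845
  5        67.50        59.8059       299.0295
  6        67.50        58.3757       350.2541
  7     1,067.50       901.1231     6,307.8620
  Σ                  1,273.5441     7,585.0531
P = 1,273.5441; D_Mac = 5.95586 yrs; D_mod = 5.95586/(1+0.0245) = 5.81343 yrs.
ΔP/P ≈ -D_mod · Δy = -5.81343 × (+0.002) = -0.011627 = -1.1627%.

-1.16%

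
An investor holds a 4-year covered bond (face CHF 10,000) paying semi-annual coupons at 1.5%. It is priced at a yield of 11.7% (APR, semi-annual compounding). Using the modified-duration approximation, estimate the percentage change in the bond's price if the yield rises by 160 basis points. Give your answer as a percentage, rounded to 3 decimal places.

Periodic yield y = 0.0585. Modified duration first:
  t   CF        PV=CF/(1+0.0585)^t    t·PV
  1        75.00        70.8550        70.8550
  2        75.00        66.9390       133.8781
  3        75.00        63.2395       189.7186
  4        75.00        59.7445       238.9779
  5        75.00        56.4426       282.2130
  6        75.00        53.3232       319.9391
  7        75.00        50.3762       352.6333
  8    10,075.00     6,393.1980    51,145.5841
  Σ                  6,814.1180    52,733.7991
P = 6,814.1180; D_Mac = 7.73890 half-year periods = 3.86945 yrs; D_mod = 3.86945/(1+0.0585) = 3.65560 yrs.
ΔP/P ≈ -D_mod · Δy = -3.65560 × (+0.016) = -0.058490 = -5.8490%.

-5.849%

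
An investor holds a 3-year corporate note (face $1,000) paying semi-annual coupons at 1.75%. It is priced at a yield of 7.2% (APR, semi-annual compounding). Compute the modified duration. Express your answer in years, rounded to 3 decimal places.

2.827 years

Periodic yield y = 0.036. First find Macaulay duration:
  t   CF        PV=CF/(1+0.036)^t    t·PV
  1         8.75         8.4459         8.4459
  2         8.75         8.1525        16.3049
  3         8.75         7.8692        23.6075
  4         8.75         7.5957        30.3829
  5         8.75         7.3318        36.6589
  6     1,008.75       815.8776     4,895.2657
  Σ                    855.2727     5,010.6658
P = 855.2727; Macaulay duration = 5,010.6658 / 855.2727 = 5.85856 half-year periods = 2.92928 years.
Modified duration = D_Mac / (1 + y) = 2.92928 / 1.036 = 2.82749 years.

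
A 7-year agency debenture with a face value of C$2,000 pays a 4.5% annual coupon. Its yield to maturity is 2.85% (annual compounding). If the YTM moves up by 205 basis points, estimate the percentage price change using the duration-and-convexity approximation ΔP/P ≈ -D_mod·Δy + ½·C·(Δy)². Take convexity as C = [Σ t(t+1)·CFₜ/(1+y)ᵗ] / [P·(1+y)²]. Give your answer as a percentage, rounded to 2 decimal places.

-11.42%

With y = 0.0285:
  t   CF        PV=CF/(1+0.0285)^t    t·PV        t(t+1)·PV
  1        90.00        87.5061        87.5061         175.0122
  2        90.00        85.0813       170.1625         510.4876
  3        90.00        82.7236       248.1709         992.6836
  4        90.00        80.4313       321.7254       1,608.6269
  5        90.00        78.2026       391.0129       2,346.0771
  6        90.00        76.0356       456.2133       3,193.4934
  7     2,090.00     1,716.7862    12,017.5034      96,140.0273
  Σ                  2,206.7666    13,692.2945     104,966.4080
P = 2,206.7666; D_Mac = 6.20469 yrs; D_mod = 6.03275 yrs; C = 44.96611.
Duration effect: -6.03275 × (+0.0205) = -0.123671
Convexity effect: 0.5 × 44.96611 × (0.0205)² = +0.0094485
ΔP/P ≈ -0.123671 + 0.0094485 = -0.114223 = -11.4223%.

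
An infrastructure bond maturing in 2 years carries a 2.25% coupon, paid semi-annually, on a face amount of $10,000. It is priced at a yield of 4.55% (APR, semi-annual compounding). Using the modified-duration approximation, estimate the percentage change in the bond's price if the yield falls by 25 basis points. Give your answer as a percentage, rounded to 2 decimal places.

+0.48%

Periodic yield y = 0.02275. Modified duration first:
  t   CF        PV=CF/(1+0.02275)^t    t·PV
  1       112.50       109.9976       109.9976
  2       112.50       107.5508       215.1016
  3       112.50       105.1584       315.4753
  4    10,112.50     9,242.3111    36,969.2443
  Σ                  9,565.0178    37,609.8187
P = 9,565.0178; D_Mac = 3.93202 half-year periods = 1.96601 yrs; D_mod = 1.96601/(1+0.02275) = 1.92228 yrs.
ΔP/P ≈ -D_mod · Δy = -1.92228 × (-0.0025) = +0.004806 = +0.4806%.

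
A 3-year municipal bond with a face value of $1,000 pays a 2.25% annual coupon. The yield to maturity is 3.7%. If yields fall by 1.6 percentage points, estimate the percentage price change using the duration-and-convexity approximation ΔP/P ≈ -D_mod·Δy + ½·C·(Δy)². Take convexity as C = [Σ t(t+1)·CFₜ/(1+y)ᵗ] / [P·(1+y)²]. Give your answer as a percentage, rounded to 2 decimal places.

With y = 0.037:
  t   CF        PV=CF/(1+0.037)^t    t·PV        t(t+1)·PV
  1        22.50        21.6972        21.6972          43.3944
  2        22.50        20.9231        41.8461         125.5383
  3     1,022.50       916.9107     2,750.7321      11,002.9286
  Σ                    959.5310     2,814.2754      11,171.8613
P = 959.5310; D_Mac = 2.93297 yrs; D_mod = 2.82832 yrs; C = 10.82702.
Duration effect: -2.82832 × (-0.016) = +0.045253
Convexity effect: 0.5 × 10.82702 × (-0.016)² = +0.0013859
ΔP/P ≈ +0.045253 + 0.0013859 = +0.046639 = +4.6639%.

+4.66%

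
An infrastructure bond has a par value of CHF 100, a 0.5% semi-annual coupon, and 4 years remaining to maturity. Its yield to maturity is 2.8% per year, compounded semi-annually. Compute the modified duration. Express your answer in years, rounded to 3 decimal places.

3.909 years

Periodic yield y = 0.014. First find Macaulay duration:
  t   CF        PV=CF/(1+0.014)^t    t·PV
  1         0.25         0.2465         0.2465
  2         0.25         0.2431         0.4863
  3         0.25         0.2398         0.7194
  4         0.25         0.2365         0.9459
  5         0.25         0.2332         1.1661
  6         0.25         0.2300         1.3800
  7         0.25         0.2268         1.5877
  8       100.25        89.6976       717.5807
  Σ                     91.3536       724.1125
P = 91.3536; Macaulay duration = 724.1125 / 91.3536 = 7.92648 half-year periods = 3.96324 years.
Modified duration = D_Mac / (1 + y) = 3.96324 / 1.014 = 3.90852 years.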